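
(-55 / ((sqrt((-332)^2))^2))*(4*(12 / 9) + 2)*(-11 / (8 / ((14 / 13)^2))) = 326095 / 55883568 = 0.01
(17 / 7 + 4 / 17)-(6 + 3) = -754 / 119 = -6.34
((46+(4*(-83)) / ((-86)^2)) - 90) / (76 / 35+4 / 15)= -8551095 / 473344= -18.07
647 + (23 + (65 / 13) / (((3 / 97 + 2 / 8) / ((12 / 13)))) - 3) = 968419 / 1417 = 683.43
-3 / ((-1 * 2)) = 3 / 2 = 1.50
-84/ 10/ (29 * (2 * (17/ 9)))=-0.08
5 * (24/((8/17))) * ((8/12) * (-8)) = -1360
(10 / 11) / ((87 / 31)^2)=9610 / 83259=0.12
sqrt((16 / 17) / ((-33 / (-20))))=8 * sqrt(2805) / 561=0.76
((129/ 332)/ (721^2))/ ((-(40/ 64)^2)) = -2064/ 1078670075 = -0.00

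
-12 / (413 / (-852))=10224 / 413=24.76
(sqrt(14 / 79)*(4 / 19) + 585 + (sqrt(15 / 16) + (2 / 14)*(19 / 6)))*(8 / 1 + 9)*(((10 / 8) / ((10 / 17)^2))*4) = 4913*sqrt(1106) / 7505 + 4913*sqrt(15) / 80 + 120805757 / 840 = 144076.00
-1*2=-2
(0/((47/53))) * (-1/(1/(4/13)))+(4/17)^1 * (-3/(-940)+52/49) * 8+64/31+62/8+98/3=3239420617/72820860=44.48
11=11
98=98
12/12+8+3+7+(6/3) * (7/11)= 223/11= 20.27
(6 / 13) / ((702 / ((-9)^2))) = 9 / 169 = 0.05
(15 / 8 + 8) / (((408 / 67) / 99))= 174669 / 1088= 160.54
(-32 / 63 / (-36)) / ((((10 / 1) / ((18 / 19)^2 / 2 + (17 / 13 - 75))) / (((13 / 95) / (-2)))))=687464 / 97226325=0.01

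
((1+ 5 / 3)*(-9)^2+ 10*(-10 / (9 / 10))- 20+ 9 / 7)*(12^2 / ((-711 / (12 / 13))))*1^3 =-347456 / 21567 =-16.11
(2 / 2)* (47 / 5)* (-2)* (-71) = 6674 / 5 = 1334.80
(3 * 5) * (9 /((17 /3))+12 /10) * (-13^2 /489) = -40053 /2771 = -14.45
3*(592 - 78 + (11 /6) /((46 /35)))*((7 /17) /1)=995743 /1564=636.66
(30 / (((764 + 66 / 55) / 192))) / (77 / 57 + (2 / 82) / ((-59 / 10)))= 1985515200 / 355230709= 5.59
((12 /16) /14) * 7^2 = 2.62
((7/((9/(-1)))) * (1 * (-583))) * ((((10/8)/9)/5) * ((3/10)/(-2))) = -4081/2160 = -1.89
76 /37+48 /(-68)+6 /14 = 7823 /4403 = 1.78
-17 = -17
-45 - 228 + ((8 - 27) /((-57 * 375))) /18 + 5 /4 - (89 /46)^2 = -2951153471 /10712250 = -275.49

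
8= 8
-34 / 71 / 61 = -34 / 4331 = -0.01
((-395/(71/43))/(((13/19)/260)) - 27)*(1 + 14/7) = -19368651/71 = -272797.90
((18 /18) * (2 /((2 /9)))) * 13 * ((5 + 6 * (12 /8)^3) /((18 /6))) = 3939 /4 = 984.75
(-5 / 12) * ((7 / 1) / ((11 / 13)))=-455 / 132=-3.45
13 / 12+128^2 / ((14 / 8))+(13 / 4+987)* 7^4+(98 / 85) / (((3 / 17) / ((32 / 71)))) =17794761182 / 7455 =2386956.56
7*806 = 5642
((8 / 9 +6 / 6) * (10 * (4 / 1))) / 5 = 136 / 9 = 15.11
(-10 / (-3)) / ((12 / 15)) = 25 / 6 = 4.17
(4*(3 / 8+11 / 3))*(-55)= -5335 / 6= -889.17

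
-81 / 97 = -0.84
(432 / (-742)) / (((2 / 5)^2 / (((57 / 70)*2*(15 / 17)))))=-230850 / 44149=-5.23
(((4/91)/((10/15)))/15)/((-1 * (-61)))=2/27755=0.00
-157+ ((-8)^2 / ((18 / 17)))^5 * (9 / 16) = 2977654917187 / 6561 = 453841627.37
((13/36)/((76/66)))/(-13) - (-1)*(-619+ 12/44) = -618.75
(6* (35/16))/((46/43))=4515/368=12.27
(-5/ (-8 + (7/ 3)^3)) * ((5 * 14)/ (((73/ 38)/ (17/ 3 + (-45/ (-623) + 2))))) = -247334400/ 825119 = -299.76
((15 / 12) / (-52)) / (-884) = 0.00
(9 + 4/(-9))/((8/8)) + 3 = 104/9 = 11.56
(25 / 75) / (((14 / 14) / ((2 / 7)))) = 2 / 21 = 0.10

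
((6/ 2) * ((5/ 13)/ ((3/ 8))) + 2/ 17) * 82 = 261.95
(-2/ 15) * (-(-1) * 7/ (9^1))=-14/ 135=-0.10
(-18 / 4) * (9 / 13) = -81 / 26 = -3.12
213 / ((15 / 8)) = 568 / 5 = 113.60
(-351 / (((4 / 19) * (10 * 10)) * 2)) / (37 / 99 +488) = -660231 / 38679200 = -0.02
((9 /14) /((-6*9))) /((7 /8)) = -2 /147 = -0.01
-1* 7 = -7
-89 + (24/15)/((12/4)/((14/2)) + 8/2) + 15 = -11414/155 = -73.64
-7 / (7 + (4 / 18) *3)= -21 / 23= -0.91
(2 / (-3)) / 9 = -0.07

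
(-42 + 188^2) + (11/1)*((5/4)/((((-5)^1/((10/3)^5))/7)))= 6653386/243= 27380.19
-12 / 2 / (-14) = 3 / 7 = 0.43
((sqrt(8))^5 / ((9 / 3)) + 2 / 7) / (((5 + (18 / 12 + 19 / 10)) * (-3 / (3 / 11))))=-320 * sqrt(2) / 693-5 / 1617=-0.66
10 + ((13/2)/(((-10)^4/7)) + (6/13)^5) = 74447907663/7425860000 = 10.03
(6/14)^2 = 9/49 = 0.18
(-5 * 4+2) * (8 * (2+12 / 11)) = -4896 / 11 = -445.09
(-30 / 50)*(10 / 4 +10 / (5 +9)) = -27 / 14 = -1.93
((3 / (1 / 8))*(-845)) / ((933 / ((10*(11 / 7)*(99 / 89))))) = -73616400 / 193753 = -379.95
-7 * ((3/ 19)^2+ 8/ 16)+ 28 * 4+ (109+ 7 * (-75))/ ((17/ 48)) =-13087309/ 12274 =-1066.26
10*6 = 60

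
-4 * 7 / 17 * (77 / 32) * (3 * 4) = -1617 / 34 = -47.56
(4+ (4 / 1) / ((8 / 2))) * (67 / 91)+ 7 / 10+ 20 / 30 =13781 / 2730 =5.05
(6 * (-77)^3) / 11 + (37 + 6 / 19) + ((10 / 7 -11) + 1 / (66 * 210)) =-65569093901 / 263340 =-248990.26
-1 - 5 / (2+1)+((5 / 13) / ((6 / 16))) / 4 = -94 / 39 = -2.41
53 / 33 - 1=20 / 33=0.61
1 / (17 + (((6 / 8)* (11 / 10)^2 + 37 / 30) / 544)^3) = 278189309952000000 / 4729218286138786009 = 0.06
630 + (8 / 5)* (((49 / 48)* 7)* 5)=4123 / 6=687.17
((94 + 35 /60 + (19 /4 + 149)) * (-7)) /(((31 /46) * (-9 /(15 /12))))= 599725 /1674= 358.26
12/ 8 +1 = 5/ 2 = 2.50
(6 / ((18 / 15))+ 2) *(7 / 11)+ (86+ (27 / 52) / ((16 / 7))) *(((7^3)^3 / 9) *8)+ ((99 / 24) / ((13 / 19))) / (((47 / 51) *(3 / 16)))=1496719216969343 / 483912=3092957432.28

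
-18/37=-0.49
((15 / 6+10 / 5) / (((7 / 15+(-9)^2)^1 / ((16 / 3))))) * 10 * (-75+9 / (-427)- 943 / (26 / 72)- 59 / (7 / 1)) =-26926245000 / 3391661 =-7938.96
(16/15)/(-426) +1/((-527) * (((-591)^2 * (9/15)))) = -490858007/196035707655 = -0.00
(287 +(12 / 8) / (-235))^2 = 18194502769 / 220900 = 82365.34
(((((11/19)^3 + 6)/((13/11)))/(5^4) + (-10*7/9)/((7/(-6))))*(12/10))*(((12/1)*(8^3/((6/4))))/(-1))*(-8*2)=524947.49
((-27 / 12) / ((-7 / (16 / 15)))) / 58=6 / 1015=0.01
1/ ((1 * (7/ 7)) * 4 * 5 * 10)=1/ 200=0.00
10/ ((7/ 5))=50/ 7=7.14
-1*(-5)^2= -25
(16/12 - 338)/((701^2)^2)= -1010/724424828403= -0.00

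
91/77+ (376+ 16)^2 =153665.18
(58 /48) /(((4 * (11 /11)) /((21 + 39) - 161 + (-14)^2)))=2755 /96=28.70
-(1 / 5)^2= -1 / 25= -0.04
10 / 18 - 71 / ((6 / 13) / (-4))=5543 / 9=615.89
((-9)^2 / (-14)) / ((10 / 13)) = -1053 / 140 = -7.52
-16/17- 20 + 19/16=-5373/272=-19.75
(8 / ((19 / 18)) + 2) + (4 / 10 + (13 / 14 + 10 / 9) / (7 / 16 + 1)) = 1568972 / 137655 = 11.40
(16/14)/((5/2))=0.46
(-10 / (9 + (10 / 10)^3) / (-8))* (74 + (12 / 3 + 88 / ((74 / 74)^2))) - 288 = -1069 / 4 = -267.25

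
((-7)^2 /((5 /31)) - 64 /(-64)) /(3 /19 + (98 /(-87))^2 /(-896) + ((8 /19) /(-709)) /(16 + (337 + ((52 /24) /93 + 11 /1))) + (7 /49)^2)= 9898348508521200000 /5744326337812787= 1723.15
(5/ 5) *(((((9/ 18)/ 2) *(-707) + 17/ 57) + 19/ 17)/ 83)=-679595/ 321708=-2.11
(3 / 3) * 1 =1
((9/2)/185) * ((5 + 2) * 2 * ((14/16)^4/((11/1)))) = 151263/8335360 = 0.02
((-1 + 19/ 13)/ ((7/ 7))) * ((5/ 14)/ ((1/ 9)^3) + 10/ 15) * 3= 32889/ 91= 361.42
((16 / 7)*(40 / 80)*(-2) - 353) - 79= -3040 / 7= -434.29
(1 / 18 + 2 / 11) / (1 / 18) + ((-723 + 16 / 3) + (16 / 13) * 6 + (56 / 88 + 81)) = -267856 / 429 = -624.37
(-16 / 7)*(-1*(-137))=-2192 / 7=-313.14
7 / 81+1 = 88 / 81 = 1.09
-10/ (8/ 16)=-20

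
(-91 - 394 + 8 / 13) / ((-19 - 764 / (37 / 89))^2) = -8620593 / 61354183813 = -0.00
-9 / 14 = -0.64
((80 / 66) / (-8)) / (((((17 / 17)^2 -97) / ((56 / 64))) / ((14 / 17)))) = 245 / 215424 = 0.00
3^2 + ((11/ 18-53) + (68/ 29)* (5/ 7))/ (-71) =2520215/ 259434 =9.71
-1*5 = -5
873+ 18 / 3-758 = 121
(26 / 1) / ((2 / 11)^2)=786.50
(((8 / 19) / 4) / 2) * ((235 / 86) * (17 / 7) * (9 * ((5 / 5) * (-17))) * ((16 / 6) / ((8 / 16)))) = -1629960 / 5719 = -285.01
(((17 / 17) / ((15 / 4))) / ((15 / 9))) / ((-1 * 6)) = -2 / 75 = -0.03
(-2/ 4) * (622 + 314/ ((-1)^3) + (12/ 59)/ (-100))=-454297/ 2950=-154.00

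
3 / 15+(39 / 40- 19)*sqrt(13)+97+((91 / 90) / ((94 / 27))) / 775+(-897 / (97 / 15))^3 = -2668889.92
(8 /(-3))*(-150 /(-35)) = -80 /7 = -11.43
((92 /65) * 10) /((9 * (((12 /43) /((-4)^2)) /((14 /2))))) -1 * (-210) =295246 /351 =841.16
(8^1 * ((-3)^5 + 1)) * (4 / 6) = -3872 / 3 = -1290.67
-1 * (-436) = 436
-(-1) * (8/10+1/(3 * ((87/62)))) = 1354/1305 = 1.04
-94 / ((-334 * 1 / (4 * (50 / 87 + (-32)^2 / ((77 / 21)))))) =50349032 / 159819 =315.04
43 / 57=0.75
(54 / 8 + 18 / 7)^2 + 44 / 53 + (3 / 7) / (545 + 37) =353559141 / 4030544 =87.72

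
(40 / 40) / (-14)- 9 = -127 / 14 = -9.07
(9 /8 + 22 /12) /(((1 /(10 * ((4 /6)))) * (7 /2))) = 355 /63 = 5.63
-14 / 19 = -0.74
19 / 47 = 0.40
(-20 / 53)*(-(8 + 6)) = 280 / 53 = 5.28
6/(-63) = -2/21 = -0.10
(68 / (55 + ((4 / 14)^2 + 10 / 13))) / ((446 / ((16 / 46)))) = 173264 / 182474433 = 0.00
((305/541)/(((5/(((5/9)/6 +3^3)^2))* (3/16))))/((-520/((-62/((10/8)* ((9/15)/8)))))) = 129518008928/230717565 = 561.37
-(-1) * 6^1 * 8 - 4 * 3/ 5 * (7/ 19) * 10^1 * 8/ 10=3888/ 95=40.93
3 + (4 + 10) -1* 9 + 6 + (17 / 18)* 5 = 337 / 18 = 18.72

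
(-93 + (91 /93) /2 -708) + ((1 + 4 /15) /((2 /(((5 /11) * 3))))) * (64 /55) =-89968387 /112530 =-799.51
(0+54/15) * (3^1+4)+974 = 4996/5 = 999.20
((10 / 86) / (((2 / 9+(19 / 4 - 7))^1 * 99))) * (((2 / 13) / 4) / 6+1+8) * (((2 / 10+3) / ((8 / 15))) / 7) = -14050 / 3142139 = -0.00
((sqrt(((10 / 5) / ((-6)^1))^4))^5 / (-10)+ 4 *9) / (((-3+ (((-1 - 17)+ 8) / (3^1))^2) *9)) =0.49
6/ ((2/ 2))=6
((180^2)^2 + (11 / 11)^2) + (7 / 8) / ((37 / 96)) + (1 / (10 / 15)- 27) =77682238355 / 74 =1049759977.77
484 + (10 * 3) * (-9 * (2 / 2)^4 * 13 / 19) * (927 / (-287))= 5893022 / 5453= 1080.69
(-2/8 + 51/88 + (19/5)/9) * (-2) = -2977/1980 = -1.50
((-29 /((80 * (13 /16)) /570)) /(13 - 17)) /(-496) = -1653 /12896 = -0.13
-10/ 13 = -0.77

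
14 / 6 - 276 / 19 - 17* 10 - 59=-13748 / 57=-241.19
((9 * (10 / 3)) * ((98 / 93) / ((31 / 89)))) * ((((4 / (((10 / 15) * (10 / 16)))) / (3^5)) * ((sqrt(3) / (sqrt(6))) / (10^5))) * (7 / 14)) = 4361 * sqrt(2) / 486506250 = 0.00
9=9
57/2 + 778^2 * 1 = 1210625/2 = 605312.50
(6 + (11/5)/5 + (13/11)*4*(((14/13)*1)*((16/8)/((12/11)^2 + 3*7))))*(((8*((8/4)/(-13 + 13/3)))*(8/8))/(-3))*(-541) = -400846376/174525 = -2296.78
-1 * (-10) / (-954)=-5 / 477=-0.01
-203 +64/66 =-202.03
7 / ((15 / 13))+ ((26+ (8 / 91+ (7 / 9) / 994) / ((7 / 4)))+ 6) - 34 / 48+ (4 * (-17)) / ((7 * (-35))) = 613602131 / 16281720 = 37.69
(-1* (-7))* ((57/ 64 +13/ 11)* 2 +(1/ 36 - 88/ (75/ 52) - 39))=-670.88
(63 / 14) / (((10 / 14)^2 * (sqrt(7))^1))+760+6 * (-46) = 63 * sqrt(7) / 50+484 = 487.33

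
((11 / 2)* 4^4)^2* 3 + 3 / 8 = 5947392.38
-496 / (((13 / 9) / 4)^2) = -642816 / 169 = -3803.64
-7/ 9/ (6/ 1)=-7/ 54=-0.13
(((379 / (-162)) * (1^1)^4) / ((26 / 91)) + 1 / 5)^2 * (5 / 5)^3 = 167469481 / 2624400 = 63.81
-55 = -55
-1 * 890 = -890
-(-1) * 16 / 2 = 8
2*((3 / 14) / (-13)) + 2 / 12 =73 / 546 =0.13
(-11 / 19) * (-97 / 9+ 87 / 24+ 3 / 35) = 195899 / 47880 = 4.09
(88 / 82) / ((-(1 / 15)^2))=-9900 / 41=-241.46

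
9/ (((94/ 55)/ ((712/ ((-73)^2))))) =176220/ 250463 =0.70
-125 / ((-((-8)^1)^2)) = 125 / 64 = 1.95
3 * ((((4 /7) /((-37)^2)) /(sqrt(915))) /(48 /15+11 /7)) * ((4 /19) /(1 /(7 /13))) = 112 * sqrt(915) /3444662741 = 0.00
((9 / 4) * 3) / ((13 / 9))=243 / 52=4.67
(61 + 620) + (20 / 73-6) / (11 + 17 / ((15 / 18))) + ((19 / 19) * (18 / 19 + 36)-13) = 153468924 / 217759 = 704.77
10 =10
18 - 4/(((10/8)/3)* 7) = 582/35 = 16.63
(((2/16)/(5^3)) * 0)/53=0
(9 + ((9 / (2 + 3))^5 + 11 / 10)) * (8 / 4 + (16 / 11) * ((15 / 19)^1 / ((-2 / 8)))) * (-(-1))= -49111433 / 653125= -75.19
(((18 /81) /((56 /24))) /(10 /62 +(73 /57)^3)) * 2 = 1913661 /22724611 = 0.08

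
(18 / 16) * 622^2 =870489 / 2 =435244.50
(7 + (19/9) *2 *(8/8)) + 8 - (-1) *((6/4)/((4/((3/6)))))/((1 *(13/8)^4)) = 4947965/257049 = 19.25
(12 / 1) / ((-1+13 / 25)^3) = -15625 / 144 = -108.51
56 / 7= 8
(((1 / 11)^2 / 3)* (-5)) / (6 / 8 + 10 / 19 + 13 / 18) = -1140 / 165407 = -0.01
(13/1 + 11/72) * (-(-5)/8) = 4735/576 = 8.22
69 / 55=1.25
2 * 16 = 32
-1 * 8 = -8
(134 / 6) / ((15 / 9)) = 67 / 5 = 13.40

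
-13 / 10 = -1.30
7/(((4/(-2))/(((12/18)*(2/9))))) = -14/27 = -0.52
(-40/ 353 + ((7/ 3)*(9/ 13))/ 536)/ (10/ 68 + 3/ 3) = -4612219/ 47964228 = -0.10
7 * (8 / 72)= 7 / 9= 0.78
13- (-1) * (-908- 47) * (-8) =7653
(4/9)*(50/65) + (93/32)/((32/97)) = 1096417/119808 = 9.15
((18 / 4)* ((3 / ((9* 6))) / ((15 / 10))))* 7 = 7 / 6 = 1.17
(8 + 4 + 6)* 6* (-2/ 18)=-12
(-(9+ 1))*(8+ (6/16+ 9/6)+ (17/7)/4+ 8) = -5175/28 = -184.82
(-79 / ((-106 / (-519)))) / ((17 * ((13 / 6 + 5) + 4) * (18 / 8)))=-54668 / 60367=-0.91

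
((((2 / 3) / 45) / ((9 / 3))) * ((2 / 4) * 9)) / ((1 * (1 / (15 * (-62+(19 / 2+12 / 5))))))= -167 / 10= -16.70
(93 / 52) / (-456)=-31 / 7904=-0.00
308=308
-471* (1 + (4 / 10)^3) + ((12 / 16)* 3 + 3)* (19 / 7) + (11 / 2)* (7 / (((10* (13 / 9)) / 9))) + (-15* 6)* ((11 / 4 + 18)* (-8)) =47050557 / 3250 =14477.09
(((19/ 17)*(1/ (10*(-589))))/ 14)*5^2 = -5/ 14756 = -0.00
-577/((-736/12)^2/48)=-15579/2116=-7.36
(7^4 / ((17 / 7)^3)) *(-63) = -51883209 / 4913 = -10560.39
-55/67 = -0.82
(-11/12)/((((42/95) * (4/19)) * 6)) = -19855/12096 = -1.64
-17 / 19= -0.89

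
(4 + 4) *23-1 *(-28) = 212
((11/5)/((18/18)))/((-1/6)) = -66/5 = -13.20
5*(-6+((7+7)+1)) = 45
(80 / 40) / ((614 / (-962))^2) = 462722 / 94249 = 4.91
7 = 7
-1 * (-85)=85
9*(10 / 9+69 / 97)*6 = 9546 / 97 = 98.41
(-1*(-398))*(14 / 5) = 5572 / 5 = 1114.40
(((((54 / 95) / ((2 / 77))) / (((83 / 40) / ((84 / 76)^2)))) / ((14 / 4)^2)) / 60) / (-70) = -3564 / 14232425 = -0.00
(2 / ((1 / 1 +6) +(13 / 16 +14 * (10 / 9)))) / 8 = 36 / 3365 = 0.01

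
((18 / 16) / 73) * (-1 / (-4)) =9 / 2336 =0.00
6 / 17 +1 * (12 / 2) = 108 / 17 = 6.35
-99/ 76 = -1.30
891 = 891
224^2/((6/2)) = 50176/3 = 16725.33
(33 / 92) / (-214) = -33 / 19688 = -0.00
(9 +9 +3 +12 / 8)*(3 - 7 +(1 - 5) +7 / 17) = -5805 / 34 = -170.74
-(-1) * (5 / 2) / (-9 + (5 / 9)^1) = -45 / 152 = -0.30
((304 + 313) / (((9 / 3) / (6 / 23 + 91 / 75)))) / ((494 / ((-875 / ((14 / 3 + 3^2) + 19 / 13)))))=-10983217 / 309396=-35.50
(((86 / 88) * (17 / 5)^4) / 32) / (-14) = -0.29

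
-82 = -82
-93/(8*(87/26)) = -403/116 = -3.47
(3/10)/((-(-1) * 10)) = 3/100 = 0.03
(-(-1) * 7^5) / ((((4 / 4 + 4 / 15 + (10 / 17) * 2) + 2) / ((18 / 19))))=77144130 / 21527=3583.60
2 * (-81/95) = -162/95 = -1.71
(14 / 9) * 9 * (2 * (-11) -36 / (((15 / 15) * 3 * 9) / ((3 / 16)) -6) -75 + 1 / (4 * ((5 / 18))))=-1349.05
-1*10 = -10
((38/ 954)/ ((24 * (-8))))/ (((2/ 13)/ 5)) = -1235/ 183168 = -0.01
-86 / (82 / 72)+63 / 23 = -68625 / 943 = -72.77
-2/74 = -1/37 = -0.03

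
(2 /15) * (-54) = -36 /5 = -7.20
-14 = -14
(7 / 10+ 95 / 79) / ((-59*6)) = -501 / 93220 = -0.01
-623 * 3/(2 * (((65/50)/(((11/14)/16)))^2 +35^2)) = -807675/1664446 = -0.49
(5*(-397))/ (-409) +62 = 27343/ 409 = 66.85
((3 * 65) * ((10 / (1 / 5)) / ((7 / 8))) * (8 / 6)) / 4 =26000 / 7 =3714.29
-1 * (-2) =2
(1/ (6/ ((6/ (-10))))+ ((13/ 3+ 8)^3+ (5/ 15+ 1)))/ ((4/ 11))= 5575493/ 1080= 5162.49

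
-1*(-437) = 437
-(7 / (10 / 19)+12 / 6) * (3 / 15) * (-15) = 45.90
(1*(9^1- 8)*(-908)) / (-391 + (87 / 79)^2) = 2833414 / 1216331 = 2.33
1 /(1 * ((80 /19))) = 19 /80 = 0.24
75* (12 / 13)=900 / 13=69.23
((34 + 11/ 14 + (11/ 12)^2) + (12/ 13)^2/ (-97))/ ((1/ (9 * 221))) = 10005245807/ 141232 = 70842.63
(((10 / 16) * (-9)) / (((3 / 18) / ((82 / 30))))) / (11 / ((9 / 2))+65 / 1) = -3321 / 2428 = -1.37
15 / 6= 5 / 2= 2.50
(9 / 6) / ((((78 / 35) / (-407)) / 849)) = -12094005 / 52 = -232577.02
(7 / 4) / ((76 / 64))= 28 / 19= 1.47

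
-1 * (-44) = 44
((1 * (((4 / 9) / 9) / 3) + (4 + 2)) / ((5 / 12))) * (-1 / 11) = -5848 / 4455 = -1.31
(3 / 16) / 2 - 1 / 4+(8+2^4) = 763 / 32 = 23.84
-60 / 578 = -0.10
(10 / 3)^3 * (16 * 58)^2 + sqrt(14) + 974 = sqrt(14) + 861210298 / 27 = 31896681.45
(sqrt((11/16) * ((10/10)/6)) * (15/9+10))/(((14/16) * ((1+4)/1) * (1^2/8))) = 8 * sqrt(66)/9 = 7.22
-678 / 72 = -113 / 12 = -9.42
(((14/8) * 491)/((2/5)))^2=295324225/64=4614441.02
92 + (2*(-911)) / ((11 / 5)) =-8098 / 11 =-736.18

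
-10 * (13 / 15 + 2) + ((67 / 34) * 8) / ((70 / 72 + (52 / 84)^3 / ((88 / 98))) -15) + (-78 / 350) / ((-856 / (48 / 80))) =-65171519184557 / 2186090571000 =-29.81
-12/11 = -1.09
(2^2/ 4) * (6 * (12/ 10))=36/ 5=7.20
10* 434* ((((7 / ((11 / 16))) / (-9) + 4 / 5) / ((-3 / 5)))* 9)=711760 / 33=21568.48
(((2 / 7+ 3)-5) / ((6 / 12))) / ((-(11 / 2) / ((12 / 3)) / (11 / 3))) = 64 / 7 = 9.14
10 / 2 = 5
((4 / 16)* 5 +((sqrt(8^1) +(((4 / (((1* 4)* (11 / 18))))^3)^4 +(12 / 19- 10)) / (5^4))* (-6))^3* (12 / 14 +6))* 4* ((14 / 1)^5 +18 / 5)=-397927820074443424586997020222154376858656768* sqrt(2) / 6944831046809663291388622267578125- 80728162898647486514751503712137491676569353060563579955802126 / 1811780432647362799385479363475069944118277587890625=-125589562832.22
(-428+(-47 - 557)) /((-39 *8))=43 /13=3.31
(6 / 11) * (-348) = -189.82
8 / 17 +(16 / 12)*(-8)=-520 / 51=-10.20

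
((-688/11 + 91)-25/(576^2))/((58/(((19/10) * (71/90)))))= 140087731937/190505779200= 0.74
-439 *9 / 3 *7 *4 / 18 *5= -30730 / 3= -10243.33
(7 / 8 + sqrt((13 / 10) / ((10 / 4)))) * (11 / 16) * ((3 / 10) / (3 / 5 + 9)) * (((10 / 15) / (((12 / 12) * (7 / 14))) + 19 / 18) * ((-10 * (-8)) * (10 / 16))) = 2365 * sqrt(13) / 4608 + 82775 / 36864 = 4.10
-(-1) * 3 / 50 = 3 / 50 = 0.06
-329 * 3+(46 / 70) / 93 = -3212662 / 3255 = -986.99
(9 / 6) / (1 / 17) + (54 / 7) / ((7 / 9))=3471 / 98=35.42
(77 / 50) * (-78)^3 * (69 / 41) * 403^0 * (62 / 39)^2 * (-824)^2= -2163227606572032 / 1025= -2110465957631.25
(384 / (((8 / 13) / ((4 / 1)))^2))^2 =263218176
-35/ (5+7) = -35/ 12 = -2.92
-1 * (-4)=4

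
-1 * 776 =-776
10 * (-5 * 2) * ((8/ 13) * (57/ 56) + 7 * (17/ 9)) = -1134200/ 819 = -1384.86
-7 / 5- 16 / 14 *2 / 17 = -913 / 595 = -1.53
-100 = -100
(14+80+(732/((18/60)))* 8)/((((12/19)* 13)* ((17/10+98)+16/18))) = 2794995/117689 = 23.75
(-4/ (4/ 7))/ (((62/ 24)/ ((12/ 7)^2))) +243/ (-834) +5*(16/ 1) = 4328119/ 60326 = 71.75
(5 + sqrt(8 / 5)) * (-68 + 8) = -300 - 24 * sqrt(10) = -375.89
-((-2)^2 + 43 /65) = -303 /65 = -4.66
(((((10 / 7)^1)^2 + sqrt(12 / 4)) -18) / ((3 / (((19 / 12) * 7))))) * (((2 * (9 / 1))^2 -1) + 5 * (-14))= -1879537 / 126 + 33649 * sqrt(3) / 36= -13298.02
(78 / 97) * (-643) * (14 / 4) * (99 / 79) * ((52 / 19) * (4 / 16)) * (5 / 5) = -225918693 / 145597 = -1551.67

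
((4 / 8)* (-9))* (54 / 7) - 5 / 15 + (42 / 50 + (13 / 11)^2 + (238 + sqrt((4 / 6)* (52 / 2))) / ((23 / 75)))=756.85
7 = 7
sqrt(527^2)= 527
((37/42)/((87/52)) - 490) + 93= -724357/1827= -396.47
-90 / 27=-10 / 3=-3.33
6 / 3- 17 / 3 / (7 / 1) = 25 / 21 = 1.19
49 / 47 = 1.04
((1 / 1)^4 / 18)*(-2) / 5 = -1 / 45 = -0.02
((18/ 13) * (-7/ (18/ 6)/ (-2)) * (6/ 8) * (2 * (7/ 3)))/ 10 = 0.57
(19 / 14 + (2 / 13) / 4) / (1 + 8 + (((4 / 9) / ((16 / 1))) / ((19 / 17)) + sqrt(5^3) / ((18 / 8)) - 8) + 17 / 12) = -7253478 / 39872105 + 6601968 * sqrt(5) / 39872105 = 0.19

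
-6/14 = -3/7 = -0.43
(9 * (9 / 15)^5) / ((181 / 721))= 1576827 / 565625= 2.79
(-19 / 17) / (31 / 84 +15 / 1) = -1596 / 21947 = -0.07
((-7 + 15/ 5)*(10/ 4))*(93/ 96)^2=-9.38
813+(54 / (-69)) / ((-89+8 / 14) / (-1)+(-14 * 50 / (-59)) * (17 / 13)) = 812.99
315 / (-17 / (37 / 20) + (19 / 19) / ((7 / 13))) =-9065 / 211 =-42.96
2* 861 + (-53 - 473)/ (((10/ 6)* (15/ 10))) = 1511.60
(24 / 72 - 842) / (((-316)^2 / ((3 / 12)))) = -2525 / 1198272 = -0.00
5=5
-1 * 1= -1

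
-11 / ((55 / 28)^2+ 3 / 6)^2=-6761216 / 11675889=-0.58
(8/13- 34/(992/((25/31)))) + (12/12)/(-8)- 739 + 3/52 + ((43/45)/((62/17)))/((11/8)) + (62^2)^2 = 1461965014250627/98944560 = 14775597.71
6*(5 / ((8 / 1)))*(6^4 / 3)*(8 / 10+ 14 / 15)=2808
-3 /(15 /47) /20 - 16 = -1647 /100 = -16.47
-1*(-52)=52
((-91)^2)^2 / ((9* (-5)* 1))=-68574961 / 45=-1523888.02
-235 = -235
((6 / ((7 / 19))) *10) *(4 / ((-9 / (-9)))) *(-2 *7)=-9120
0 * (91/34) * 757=0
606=606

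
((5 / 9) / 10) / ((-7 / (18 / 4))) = -1 / 28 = -0.04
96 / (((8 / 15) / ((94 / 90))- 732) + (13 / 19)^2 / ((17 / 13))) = -27690144 / 210886801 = -0.13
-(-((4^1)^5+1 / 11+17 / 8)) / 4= 90307 / 352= 256.55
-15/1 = -15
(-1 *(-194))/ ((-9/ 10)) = -1940/ 9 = -215.56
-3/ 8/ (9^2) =-1/ 216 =-0.00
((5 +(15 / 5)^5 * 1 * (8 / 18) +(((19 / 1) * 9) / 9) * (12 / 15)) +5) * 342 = 227772 / 5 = 45554.40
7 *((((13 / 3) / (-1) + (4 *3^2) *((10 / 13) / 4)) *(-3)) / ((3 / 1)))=-707 / 39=-18.13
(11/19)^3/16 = 1331/109744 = 0.01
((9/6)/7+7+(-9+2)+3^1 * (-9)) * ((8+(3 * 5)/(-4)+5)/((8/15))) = -208125/448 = -464.56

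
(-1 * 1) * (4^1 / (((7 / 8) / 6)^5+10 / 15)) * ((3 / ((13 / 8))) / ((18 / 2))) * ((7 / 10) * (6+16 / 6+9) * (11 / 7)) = -264090157056 / 11042597735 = -23.92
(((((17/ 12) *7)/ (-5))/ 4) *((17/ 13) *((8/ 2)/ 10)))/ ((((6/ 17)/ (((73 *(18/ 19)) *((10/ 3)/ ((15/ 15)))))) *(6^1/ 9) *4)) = -2510543/ 39520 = -63.53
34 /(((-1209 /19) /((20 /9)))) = -12920 /10881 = -1.19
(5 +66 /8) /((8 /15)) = 795 /32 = 24.84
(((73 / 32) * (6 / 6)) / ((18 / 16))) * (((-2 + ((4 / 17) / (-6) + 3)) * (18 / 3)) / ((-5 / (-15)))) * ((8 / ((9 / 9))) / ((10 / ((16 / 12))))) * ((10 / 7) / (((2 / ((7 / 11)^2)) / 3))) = 200312 / 6171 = 32.46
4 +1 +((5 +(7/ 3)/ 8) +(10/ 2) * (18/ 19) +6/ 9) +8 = 10805/ 456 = 23.70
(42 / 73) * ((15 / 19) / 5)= 126 / 1387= 0.09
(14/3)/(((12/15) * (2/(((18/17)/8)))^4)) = 76545/684204032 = 0.00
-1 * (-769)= 769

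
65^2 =4225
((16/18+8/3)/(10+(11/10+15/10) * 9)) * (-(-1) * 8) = 1280/1503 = 0.85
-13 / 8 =-1.62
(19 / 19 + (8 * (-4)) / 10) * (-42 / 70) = 33 / 25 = 1.32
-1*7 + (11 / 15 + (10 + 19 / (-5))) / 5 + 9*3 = 21.39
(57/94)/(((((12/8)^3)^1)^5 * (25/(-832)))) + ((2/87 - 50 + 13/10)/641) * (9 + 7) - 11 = -1280917973992393/104469967620675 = -12.26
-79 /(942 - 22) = -79 /920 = -0.09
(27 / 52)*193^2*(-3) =-3017169 / 52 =-58022.48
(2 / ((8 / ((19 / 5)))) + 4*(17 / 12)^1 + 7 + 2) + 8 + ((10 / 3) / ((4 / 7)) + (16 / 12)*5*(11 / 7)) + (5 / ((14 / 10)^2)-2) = 119003 / 2940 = 40.48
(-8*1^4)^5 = -32768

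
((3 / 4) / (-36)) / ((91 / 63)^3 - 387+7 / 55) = 13365 / 246253232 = 0.00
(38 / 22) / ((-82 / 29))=-551 / 902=-0.61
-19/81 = -0.23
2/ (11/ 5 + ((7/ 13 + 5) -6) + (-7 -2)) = -65/ 236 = -0.28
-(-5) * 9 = 45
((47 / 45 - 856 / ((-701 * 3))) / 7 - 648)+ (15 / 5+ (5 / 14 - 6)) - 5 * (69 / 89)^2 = -2285834755501 / 3498151230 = -653.44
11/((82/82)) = 11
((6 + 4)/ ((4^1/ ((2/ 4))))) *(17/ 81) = 85/ 324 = 0.26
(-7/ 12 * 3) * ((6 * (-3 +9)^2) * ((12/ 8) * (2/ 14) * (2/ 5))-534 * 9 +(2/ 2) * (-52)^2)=36461/ 10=3646.10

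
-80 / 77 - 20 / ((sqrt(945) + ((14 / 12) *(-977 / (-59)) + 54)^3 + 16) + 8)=-24461905330580535441520040240 / 23543434084695949985169886277 + 118078498653269760 *sqrt(105) / 305758884216830519287920601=-1.04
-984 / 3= -328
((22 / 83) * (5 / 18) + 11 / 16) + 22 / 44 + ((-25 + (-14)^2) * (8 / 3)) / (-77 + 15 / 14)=-60278969 / 12704976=-4.74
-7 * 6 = -42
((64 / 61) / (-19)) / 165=-64 / 191235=-0.00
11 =11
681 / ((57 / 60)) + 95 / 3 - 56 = 39473 / 57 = 692.51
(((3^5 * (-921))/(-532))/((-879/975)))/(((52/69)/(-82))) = 15828467175/311752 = 50772.62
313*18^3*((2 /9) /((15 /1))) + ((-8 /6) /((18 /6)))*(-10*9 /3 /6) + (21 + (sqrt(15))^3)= 15*sqrt(15) + 1217989 /45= 27124.52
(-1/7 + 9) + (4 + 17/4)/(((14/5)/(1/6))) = 1047/112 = 9.35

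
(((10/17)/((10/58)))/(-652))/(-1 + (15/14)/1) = -203/2771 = -0.07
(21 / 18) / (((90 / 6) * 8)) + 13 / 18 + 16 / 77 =52099 / 55440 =0.94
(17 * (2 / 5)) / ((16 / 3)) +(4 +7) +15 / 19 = 9929 / 760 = 13.06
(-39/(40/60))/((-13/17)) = 76.50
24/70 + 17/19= 823/665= 1.24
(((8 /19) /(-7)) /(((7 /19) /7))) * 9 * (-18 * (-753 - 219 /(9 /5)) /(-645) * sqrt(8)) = 755712 * sqrt(2) /1505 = 710.13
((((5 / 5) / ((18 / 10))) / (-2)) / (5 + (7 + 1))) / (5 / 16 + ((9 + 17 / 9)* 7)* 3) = -40 / 428649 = -0.00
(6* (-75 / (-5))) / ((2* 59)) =45 / 59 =0.76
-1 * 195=-195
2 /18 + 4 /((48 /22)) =35 /18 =1.94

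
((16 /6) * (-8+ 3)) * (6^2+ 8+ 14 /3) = -5840 /9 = -648.89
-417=-417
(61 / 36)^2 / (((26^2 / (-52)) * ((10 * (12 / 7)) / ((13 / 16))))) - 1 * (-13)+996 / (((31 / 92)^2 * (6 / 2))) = 7023360189953 / 2391275520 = 2937.08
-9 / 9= -1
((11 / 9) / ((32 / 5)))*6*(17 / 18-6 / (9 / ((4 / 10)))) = 671 / 864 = 0.78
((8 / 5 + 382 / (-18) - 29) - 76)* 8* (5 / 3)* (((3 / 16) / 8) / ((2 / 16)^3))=-179456 / 9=-19939.56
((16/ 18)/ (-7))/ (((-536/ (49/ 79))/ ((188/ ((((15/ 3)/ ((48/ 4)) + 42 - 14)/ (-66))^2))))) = 758016/ 5086573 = 0.15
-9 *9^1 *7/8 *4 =-567/2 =-283.50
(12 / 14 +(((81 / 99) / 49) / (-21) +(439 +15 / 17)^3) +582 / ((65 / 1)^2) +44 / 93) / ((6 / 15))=619944565070505647549 / 2913420840330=212789225.81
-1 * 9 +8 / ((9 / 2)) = -65 / 9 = -7.22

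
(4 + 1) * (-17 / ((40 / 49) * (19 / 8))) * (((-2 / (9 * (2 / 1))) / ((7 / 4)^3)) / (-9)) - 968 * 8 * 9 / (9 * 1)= -83427200 / 10773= -7744.10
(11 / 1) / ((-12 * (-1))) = 11 / 12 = 0.92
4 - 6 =-2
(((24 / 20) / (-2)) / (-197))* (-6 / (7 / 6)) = -108 / 6895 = -0.02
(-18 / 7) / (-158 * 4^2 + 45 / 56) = 0.00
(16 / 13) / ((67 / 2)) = 32 / 871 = 0.04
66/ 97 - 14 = -1292/ 97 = -13.32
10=10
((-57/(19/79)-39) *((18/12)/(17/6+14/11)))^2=746600976/73441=10166.00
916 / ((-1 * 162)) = -458 / 81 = -5.65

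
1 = 1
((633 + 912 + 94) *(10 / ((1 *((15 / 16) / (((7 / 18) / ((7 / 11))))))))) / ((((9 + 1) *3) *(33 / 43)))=563816 / 1215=464.05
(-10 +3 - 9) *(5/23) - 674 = -15582/23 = -677.48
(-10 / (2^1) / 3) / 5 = -1 / 3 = -0.33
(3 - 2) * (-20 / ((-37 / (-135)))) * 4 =-10800 / 37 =-291.89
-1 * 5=-5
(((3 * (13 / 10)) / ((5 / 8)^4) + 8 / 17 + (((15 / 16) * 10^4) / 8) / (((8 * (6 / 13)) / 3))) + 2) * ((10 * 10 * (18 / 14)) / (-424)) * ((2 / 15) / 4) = -19995632541 / 2018240000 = -9.91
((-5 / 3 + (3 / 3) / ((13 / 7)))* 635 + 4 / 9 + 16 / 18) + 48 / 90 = -139336 / 195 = -714.54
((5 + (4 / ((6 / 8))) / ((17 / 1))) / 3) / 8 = 271 / 1224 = 0.22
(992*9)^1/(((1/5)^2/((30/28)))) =1674000/7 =239142.86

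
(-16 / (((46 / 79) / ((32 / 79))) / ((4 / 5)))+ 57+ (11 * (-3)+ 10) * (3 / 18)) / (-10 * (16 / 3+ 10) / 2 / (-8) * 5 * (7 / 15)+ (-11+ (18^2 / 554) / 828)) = 50759142 / 13029505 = 3.90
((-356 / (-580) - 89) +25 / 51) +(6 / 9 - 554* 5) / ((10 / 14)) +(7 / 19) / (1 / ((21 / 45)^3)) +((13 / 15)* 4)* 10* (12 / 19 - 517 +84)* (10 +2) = -5811538639532 / 31613625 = -183830.19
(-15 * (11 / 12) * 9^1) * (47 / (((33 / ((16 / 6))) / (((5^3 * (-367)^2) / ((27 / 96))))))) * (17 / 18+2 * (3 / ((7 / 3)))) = -56087193380000 / 567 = -98919212310.41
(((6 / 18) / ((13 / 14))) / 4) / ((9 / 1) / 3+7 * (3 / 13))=7 / 360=0.02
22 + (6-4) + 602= 626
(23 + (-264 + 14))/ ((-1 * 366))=227/ 366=0.62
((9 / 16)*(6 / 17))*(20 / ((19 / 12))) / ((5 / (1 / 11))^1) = 162 / 3553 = 0.05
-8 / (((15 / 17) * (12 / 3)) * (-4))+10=317 / 30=10.57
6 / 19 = 0.32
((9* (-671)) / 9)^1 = -671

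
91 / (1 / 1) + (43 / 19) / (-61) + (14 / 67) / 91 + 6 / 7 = 648855482 / 7066423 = 91.82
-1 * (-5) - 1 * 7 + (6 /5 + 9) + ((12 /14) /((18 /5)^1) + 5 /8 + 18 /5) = 10637 /840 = 12.66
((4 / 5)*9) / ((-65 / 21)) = -756 / 325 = -2.33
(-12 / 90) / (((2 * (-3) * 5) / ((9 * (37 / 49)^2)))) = 1369 / 60025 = 0.02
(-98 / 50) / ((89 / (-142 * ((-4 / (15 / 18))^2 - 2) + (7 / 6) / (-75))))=65878687 / 1001250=65.80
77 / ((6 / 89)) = 6853 / 6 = 1142.17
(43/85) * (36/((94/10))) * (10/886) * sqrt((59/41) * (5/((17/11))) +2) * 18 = 139320 * sqrt(3233383)/246708029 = 1.02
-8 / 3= -2.67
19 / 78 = 0.24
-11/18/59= -11/1062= -0.01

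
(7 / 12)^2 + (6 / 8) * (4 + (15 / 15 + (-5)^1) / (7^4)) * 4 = 4264849 / 345744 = 12.34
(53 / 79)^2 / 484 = 2809 / 3020644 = 0.00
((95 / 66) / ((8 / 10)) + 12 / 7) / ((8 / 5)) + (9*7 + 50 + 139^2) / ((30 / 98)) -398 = 4663509013 / 73920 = 63088.60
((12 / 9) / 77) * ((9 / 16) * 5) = 15 / 308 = 0.05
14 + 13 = 27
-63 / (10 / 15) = -189 / 2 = -94.50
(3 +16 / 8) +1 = 6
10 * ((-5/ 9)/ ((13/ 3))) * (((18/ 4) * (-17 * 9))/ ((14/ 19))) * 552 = 60174900/ 91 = 661262.64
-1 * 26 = -26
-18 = -18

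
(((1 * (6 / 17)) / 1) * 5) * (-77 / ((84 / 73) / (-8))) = 16060 / 17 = 944.71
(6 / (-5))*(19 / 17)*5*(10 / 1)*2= -2280 / 17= -134.12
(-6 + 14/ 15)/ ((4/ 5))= -19/ 3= -6.33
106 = 106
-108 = -108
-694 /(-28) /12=347 /168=2.07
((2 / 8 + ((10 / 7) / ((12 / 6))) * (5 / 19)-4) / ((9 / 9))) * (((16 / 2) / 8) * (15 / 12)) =-9475 / 2128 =-4.45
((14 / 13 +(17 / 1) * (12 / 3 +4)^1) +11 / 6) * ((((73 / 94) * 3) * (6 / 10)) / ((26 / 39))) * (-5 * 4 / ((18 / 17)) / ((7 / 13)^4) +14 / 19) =-1818197998408 / 27873209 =-65231.03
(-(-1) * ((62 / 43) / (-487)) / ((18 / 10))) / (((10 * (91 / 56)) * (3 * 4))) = -62 / 7350291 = -0.00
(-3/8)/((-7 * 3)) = 1/56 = 0.02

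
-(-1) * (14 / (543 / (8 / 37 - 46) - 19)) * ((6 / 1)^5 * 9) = -1659740544 / 52277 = -31748.96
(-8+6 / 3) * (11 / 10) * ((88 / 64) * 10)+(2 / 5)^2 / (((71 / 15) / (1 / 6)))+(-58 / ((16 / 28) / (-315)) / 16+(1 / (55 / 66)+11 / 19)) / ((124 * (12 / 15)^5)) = -1137944854539 / 27406499840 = -41.52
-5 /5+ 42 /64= -11 /32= -0.34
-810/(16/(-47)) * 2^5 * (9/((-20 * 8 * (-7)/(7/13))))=34263/104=329.45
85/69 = 1.23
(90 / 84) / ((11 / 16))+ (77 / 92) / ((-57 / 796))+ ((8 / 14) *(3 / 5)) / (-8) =-10268773 / 1009470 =-10.17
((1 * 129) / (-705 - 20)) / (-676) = 129 / 490100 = 0.00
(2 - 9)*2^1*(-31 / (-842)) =-217 / 421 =-0.52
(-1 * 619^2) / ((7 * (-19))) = 383161 / 133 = 2880.91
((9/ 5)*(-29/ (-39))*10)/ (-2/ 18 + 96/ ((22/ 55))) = 0.06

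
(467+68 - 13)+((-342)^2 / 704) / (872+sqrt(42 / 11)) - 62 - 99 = 6042126673 / 16728364 - 29241 * sqrt(462) / 1472096032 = 361.19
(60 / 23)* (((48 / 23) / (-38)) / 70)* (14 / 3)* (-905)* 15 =1303200 / 10051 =129.66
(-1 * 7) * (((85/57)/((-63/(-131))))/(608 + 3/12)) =-44540/1248129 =-0.04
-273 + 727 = 454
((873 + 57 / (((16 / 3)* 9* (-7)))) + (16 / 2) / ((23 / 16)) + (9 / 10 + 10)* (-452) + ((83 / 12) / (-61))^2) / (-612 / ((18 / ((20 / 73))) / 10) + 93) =31868632126967 / 1186180380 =26866.60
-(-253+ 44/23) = 5775/23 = 251.09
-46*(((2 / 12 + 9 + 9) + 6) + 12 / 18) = -1142.33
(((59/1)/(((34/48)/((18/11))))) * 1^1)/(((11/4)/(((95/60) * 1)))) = 161424/2057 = 78.48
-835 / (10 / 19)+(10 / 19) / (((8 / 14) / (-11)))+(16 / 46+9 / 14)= -9762131 / 6118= -1595.64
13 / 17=0.76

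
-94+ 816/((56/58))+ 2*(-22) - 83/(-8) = 40181/56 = 717.52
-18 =-18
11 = 11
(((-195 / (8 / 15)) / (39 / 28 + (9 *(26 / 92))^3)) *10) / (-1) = 63876750 / 311803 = 204.86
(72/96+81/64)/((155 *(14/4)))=129/34720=0.00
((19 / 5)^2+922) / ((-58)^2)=0.28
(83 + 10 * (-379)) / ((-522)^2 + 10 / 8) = -14828 / 1089941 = -0.01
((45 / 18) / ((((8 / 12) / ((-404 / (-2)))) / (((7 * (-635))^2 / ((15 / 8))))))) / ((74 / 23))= 91795784150 / 37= 2480967139.19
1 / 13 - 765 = -9944 / 13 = -764.92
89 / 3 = 29.67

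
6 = 6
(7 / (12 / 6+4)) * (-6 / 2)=-7 / 2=-3.50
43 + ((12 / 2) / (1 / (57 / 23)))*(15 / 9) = 1559 / 23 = 67.78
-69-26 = -95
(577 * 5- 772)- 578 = 1535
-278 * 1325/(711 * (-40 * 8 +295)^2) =-14734/17775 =-0.83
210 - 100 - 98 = 12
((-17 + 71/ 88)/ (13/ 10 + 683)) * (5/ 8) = -11875/ 802912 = -0.01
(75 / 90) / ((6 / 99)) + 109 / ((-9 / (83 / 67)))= -1.25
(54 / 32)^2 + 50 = 13529 / 256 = 52.85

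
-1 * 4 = -4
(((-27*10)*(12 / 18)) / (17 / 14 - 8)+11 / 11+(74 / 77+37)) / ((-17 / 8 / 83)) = -63616512 / 24871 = -2557.86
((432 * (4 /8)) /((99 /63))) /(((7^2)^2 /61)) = 3.49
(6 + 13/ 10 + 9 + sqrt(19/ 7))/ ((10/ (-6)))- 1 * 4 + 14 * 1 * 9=5611/ 50- 3 * sqrt(133)/ 35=111.23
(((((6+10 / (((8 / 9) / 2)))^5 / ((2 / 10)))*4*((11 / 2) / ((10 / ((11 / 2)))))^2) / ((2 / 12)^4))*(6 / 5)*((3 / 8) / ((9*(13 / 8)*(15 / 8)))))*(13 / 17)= 55965431053.29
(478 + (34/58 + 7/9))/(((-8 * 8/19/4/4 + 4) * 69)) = 1188583/648324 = 1.83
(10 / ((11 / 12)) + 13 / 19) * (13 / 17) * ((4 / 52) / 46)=2423 / 163438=0.01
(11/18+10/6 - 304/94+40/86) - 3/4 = -90301/72756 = -1.24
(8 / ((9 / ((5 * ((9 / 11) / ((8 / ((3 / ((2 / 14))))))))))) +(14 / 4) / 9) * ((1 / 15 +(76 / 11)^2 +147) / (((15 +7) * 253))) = 347732161 / 1000126710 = 0.35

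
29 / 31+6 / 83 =1.01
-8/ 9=-0.89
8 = 8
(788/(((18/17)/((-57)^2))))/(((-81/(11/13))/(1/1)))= -26597758/1053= -25259.03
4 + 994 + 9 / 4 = 4001 / 4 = 1000.25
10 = 10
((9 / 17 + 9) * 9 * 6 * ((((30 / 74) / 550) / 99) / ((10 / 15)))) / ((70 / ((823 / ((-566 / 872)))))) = -392378418 / 3769298225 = -0.10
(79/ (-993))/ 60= -79/ 59580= -0.00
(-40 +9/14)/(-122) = 0.32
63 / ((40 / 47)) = 74.02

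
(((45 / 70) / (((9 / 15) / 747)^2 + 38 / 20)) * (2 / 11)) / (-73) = -27900450 / 33108235237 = -0.00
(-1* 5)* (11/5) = -11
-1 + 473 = 472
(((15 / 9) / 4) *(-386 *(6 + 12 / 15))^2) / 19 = 43059844 / 285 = 151087.17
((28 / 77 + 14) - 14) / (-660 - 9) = -4 / 7359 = -0.00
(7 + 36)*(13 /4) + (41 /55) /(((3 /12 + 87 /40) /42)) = 152.66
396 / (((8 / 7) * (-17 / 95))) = -65835 / 34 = -1936.32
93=93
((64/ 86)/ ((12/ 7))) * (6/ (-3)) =-112/ 129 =-0.87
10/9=1.11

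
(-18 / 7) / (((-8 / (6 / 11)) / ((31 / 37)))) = 837 / 5698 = 0.15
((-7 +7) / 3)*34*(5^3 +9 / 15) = 0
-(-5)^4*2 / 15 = -250 / 3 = -83.33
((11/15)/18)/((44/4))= 1/270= 0.00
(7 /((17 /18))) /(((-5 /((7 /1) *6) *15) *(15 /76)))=-44688 /2125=-21.03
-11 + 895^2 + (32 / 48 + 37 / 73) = 801015.17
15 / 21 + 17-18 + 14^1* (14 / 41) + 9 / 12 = 6021 / 1148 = 5.24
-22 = -22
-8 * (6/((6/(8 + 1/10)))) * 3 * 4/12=-324/5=-64.80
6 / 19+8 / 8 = 25 / 19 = 1.32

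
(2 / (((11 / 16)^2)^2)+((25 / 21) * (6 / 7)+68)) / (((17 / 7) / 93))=5202270270 / 1742279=2985.90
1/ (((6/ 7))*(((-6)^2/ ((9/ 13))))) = 7/ 312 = 0.02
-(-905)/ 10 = 181/ 2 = 90.50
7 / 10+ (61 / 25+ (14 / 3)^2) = 24.92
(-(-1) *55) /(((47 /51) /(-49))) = -137445 /47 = -2924.36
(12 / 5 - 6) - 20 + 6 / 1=-88 / 5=-17.60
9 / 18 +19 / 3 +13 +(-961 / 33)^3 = -1773581861 / 71874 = -24676.26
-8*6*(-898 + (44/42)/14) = 2111920/49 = 43100.41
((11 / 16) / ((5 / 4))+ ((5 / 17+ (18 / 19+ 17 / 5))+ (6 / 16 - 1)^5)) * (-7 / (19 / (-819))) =1546122616857 / 1005486080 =1537.69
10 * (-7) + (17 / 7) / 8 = -3903 / 56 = -69.70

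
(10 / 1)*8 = 80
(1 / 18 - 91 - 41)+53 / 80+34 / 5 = -89627 / 720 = -124.48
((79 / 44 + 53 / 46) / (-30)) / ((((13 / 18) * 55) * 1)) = -8949 / 3617900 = -0.00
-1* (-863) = 863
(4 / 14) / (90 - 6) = 1 / 294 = 0.00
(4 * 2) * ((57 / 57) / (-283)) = -8 / 283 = -0.03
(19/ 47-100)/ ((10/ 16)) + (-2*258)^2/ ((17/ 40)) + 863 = 2505617469/ 3995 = 627188.35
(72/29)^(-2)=0.16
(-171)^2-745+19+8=28523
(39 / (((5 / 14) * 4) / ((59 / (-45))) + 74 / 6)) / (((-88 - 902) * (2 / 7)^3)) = -1841567 / 12259280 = -0.15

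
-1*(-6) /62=3 /31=0.10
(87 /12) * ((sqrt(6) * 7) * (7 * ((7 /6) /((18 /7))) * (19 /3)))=1322951 * sqrt(6) /1296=2500.43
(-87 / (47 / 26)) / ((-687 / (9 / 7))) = 6786 / 75341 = 0.09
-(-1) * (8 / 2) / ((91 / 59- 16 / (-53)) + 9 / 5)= 31270 / 28489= 1.10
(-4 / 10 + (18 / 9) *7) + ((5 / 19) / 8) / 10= 20677 / 1520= 13.60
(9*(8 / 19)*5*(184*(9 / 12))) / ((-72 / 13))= -8970 / 19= -472.11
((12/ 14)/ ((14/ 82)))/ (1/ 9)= 2214/ 49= 45.18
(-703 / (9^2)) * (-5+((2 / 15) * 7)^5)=2291112853 / 61509375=37.25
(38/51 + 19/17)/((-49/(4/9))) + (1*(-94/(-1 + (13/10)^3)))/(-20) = 1670680/427329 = 3.91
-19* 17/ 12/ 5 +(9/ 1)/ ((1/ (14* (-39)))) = -295163/ 60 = -4919.38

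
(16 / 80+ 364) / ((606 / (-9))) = -5463 / 1010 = -5.41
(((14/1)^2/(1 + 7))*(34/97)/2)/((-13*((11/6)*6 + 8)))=-833/47918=-0.02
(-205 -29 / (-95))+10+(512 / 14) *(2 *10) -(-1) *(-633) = -64017 / 665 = -96.27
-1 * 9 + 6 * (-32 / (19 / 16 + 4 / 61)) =-198399 / 1223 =-162.22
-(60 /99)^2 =-400 /1089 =-0.37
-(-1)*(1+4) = 5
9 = 9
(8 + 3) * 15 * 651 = 107415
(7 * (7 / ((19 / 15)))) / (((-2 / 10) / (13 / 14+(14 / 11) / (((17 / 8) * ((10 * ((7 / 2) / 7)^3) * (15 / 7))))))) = -1583603 / 7106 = -222.85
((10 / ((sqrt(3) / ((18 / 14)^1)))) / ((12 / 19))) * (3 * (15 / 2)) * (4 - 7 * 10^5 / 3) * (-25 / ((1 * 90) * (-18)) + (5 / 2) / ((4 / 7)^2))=-1652912288875 * sqrt(3) / 6048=-473367735.58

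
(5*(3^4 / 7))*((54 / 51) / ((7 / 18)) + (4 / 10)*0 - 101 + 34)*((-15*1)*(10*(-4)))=-1858707000 / 833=-2231340.94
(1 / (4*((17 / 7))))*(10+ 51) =427 / 68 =6.28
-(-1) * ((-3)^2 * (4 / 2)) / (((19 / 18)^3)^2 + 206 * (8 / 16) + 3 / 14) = 4285540224 / 24903153007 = 0.17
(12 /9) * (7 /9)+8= 244 /27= 9.04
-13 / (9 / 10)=-130 / 9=-14.44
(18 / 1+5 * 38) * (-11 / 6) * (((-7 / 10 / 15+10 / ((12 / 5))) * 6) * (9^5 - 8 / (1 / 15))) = -13887443856 / 25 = -555497754.24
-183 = -183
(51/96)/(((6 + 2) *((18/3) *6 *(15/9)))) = 17/15360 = 0.00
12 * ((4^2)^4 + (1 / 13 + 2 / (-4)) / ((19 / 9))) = 786429.60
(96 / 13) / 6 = 16 / 13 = 1.23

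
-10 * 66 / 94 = -330 / 47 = -7.02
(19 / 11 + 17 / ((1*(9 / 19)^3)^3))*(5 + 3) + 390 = 484461717689522 / 4261625379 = 113680.03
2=2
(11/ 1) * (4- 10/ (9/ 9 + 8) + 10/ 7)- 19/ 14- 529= -60841/ 126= -482.87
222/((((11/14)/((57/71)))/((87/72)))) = 428127/1562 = 274.09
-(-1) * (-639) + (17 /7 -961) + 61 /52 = -581089 /364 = -1596.40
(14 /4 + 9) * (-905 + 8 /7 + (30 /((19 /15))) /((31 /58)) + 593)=-13737050 /4123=-3331.81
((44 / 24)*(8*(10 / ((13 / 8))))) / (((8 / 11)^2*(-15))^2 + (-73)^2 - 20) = 51536320 / 3067376091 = 0.02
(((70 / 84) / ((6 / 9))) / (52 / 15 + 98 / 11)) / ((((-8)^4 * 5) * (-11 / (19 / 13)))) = -285 / 434929664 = -0.00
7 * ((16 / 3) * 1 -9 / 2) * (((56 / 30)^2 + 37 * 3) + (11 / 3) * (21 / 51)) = 1552873 / 2295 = 676.63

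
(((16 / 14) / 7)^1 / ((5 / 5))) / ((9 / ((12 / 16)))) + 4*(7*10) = 41162 / 147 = 280.01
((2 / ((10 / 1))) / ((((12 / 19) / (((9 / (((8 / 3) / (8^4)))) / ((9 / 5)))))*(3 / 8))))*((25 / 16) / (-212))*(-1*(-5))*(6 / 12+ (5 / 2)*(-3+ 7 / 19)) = 77000 / 53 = 1452.83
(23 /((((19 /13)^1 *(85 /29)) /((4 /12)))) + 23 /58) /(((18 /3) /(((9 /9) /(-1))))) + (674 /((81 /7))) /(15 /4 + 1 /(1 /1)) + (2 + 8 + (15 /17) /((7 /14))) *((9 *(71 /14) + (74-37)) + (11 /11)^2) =105789643201 /106221780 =995.93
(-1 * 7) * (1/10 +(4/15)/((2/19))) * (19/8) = -10507/240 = -43.78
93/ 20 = 4.65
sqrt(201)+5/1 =5+sqrt(201) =19.18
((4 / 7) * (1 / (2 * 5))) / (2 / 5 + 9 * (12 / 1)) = 1 / 1897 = 0.00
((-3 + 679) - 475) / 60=67 / 20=3.35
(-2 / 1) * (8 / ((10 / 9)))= -72 / 5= -14.40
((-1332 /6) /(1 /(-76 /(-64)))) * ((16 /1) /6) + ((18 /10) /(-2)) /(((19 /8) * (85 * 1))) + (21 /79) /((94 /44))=-21074082943 /29982475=-702.88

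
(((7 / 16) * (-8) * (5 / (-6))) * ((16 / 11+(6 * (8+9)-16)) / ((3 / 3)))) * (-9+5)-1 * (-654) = -12088 / 33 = -366.30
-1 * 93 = -93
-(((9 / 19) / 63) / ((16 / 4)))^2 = -1 / 283024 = -0.00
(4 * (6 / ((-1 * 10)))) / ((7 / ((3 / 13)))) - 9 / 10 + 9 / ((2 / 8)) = 31869 / 910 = 35.02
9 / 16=0.56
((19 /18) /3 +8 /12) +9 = 541 /54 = 10.02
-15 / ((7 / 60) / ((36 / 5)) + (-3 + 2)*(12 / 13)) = 84240 / 5093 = 16.54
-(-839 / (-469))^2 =-703921 / 219961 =-3.20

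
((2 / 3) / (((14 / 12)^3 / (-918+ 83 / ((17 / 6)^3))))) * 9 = -5821898976 / 1685159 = -3454.81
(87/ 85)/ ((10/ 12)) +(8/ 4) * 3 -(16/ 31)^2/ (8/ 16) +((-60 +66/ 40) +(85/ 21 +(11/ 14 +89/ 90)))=-673886363/ 14703300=-45.83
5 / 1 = 5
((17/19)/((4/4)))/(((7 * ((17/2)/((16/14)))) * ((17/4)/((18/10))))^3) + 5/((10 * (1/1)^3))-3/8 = 396732824782183/3173850367667000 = 0.13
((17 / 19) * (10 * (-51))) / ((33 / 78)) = -225420 / 209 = -1078.56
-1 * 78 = -78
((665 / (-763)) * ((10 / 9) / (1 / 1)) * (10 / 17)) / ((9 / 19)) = -1.20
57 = 57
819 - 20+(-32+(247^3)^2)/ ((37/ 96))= 21799822255104475/ 37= 589184385273093.92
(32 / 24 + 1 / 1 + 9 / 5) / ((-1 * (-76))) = 31 / 570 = 0.05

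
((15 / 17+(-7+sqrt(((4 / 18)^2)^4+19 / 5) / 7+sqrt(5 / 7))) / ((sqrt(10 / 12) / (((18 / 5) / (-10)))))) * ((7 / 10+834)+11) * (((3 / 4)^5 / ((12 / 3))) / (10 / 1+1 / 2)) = -6165153 * sqrt(42) / 25088000 - 2819 * sqrt(4907333874) / 376320000+80146989 * sqrt(30) / 38080000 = 9.41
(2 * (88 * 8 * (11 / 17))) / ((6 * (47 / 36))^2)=557568 / 37553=14.85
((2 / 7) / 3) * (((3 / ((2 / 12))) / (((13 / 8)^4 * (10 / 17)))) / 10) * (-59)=-12324864 / 4998175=-2.47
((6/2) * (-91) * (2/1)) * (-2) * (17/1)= 18564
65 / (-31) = -65 / 31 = -2.10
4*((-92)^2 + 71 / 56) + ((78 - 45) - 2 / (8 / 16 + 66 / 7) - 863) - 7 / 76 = 2442559963 / 73948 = 33030.78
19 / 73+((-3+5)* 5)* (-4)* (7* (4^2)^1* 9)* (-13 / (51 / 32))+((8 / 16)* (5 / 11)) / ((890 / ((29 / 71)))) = 113479348854737 / 345042676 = 328884.97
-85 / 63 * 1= -85 / 63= -1.35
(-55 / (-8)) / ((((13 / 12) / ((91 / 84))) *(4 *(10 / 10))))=55 / 32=1.72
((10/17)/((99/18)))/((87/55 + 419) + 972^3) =25/214659747031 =0.00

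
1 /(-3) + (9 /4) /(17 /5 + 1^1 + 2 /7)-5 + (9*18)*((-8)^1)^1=-2560079 /1968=-1300.85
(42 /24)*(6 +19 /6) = 385 /24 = 16.04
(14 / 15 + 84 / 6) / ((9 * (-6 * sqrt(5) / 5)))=-112 * sqrt(5) / 405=-0.62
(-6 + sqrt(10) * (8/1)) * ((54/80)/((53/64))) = -1296/265 + 1728 * sqrt(10)/265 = 15.73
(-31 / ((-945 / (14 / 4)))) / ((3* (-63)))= -31 / 51030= -0.00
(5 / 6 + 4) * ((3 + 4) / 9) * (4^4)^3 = 1702887424 / 27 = 63069904.59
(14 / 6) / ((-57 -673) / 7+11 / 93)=-1519 / 67813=-0.02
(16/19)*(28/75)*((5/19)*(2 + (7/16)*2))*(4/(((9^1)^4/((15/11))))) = 5152/26053731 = 0.00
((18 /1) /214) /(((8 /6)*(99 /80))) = 60 /1177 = 0.05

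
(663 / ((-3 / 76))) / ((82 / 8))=-67184 / 41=-1638.63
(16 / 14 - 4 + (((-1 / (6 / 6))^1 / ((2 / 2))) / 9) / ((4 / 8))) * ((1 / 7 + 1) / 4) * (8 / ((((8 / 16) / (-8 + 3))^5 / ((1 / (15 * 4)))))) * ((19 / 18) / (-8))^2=21885625 / 107163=204.23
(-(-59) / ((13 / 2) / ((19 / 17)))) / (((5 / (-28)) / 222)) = -13936272 / 1105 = -12612.01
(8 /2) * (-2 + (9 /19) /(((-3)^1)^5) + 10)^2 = 67338436 /263169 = 255.88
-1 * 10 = -10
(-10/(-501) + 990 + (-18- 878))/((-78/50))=-1177600/19539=-60.27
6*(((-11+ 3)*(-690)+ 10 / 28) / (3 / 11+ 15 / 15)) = 26024.54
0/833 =0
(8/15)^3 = 512/3375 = 0.15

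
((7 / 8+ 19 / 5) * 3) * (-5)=-561 / 8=-70.12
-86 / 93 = -0.92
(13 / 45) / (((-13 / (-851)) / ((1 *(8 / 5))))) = 6808 / 225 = 30.26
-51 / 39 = -17 / 13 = -1.31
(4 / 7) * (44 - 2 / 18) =1580 / 63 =25.08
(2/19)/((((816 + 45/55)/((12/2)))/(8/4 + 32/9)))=440/102429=0.00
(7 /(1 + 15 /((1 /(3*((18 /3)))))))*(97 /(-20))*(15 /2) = -2037 /2168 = -0.94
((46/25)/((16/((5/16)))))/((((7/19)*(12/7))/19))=8303/7680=1.08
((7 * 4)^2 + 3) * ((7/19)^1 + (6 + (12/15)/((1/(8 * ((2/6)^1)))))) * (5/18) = 1906901/1026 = 1858.58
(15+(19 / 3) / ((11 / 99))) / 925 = 72 / 925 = 0.08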